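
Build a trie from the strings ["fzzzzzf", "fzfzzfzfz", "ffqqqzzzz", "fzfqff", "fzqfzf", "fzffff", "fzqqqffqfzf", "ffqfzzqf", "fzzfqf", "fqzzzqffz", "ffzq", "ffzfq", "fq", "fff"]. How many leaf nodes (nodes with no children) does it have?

13

A leaf is a node with no children — equivalently, the end of a word that is not a proper prefix of any other stored word.
Those words: "fff", "ffqfzzqf", "ffqqqzzzz", "ffzfq", "ffzq", "fqzzzqffz", "fzffff", "fzfqff", "fzfzzfzfz", "fzqfzf", "fzqqqffqfzf", "fzzfqf", "fzzzzzf"
Leaf count: 13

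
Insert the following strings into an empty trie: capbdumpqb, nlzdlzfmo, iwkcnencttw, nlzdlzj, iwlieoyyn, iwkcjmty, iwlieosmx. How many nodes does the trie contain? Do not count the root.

45

Insert word by word; a character creates a node only if that edge doesn't already exist:
  "capbdumpqb" → 10 new (c, a, p, b, d, u, m, p, q, b)
  "nlzdlzfmo" → 9 new (n, l, z, d, l, z, f, m, o)
  "iwkcnencttw" → 11 new (i, w, k, c, n, e, n, c, t, t, w)
  "nlzdlzj" → prefix "nlzdlz" already present; 1 new (j)
  "iwlieoyyn" → prefix "iw" already present; 7 new (l, i, e, o, y, y, n)
  "iwkcjmty" → prefix "iwkc" already present; 4 new (j, m, t, y)
  "iwlieosmx" → prefix "iwlieo" already present; 3 new (s, m, x)
Total nodes = 10 + 9 + 11 + 1 + 7 + 4 + 3 = 45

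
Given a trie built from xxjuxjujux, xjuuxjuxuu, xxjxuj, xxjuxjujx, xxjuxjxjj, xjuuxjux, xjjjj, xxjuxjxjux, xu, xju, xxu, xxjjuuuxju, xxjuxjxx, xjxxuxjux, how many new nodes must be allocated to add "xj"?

0

"xj" is already a full path in the trie; only an end-marker is added.
No new nodes are needed: 0.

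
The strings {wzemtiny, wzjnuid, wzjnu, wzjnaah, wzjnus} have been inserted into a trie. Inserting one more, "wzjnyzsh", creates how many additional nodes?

4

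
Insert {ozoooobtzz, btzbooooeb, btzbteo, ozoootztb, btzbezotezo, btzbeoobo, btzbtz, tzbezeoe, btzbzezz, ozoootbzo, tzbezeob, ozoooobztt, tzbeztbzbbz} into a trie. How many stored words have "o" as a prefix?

4

Traverse to the node for "o", then collect every word in that subtree.
Words under "o": ozoooobtzz, ozoooobztt, ozoootbzo, ozoootztb
Count: 4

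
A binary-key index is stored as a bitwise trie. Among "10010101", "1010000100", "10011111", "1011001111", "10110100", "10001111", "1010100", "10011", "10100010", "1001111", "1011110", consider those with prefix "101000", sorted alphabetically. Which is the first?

1010000100

DFS of the "101000" subtree visits, in order: "1010000100", "10100010"
Position 1: 1010000100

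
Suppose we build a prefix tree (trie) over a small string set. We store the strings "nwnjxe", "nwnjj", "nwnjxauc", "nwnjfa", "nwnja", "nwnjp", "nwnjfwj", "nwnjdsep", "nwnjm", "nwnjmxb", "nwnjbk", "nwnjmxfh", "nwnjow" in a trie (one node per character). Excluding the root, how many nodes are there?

Trace insertions, counting only characters that open a new branch:
  "nwnjxe" → 6 new (n, w, n, j, x, e)
  "nwnjj" → prefix "nwnj" already present; 1 new (j)
  "nwnjxauc" → prefix "nwnjx" already present; 3 new (a, u, c)
  "nwnjfa" → prefix "nwnj" already present; 2 new (f, a)
  "nwnja" → prefix "nwnj" already present; 1 new (a)
  "nwnjp" → prefix "nwnj" already present; 1 new (p)
  "nwnjfwj" → prefix "nwnjf" already present; 2 new (w, j)
  "nwnjdsep" → prefix "nwnj" already present; 4 new (d, s, e, p)
  "nwnjm" → prefix "nwnj" already present; 1 new (m)
  "nwnjmxb" → prefix "nwnjm" already present; 2 new (x, b)
  "nwnjbk" → prefix "nwnj" already present; 2 new (b, k)
  "nwnjmxfh" → prefix "nwnjmx" already present; 2 new (f, h)
  "nwnjow" → prefix "nwnj" already present; 2 new (o, w)
Total nodes = 6 + 1 + 3 + 2 + 1 + 1 + 2 + 4 + 1 + 2 + 2 + 2 + 2 = 29

29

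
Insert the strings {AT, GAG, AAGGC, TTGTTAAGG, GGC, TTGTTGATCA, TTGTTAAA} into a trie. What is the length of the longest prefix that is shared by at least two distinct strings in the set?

7

Equivalently: take the maximum, over all pairs, of their longest common prefix length.
"TTGTTAAA" and "TTGTTAAGG" agree on "TTGTTAA" (7 characters) before diverging; nothing deeper is shared.
Longest shared-prefix length: 7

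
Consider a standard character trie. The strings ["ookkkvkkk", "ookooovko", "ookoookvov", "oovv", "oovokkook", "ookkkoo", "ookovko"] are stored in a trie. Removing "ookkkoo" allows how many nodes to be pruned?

2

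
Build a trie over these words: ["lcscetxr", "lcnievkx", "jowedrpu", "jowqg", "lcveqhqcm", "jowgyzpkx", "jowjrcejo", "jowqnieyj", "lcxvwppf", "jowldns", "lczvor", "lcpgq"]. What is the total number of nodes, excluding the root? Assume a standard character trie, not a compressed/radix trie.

65

For each word, the new-node count is its length minus the longest prefix already in the trie:
  "lcscetxr" → 8 new (l, c, s, c, e, t, x, r)
  "lcnievkx" → prefix "lc" already present; 6 new (n, i, e, v, k, x)
  "jowedrpu" → 8 new (j, o, w, e, d, r, p, u)
  "jowqg" → prefix "jow" already present; 2 new (q, g)
  "lcveqhqcm" → prefix "lc" already present; 7 new (v, e, q, h, q, c, m)
  "jowgyzpkx" → prefix "jow" already present; 6 new (g, y, z, p, k, x)
  "jowjrcejo" → prefix "jow" already present; 6 new (j, r, c, e, j, o)
  "jowqnieyj" → prefix "jowq" already present; 5 new (n, i, e, y, j)
  "lcxvwppf" → prefix "lc" already present; 6 new (x, v, w, p, p, f)
  "jowldns" → prefix "jow" already present; 4 new (l, d, n, s)
  "lczvor" → prefix "lc" already present; 4 new (z, v, o, r)
  "lcpgq" → prefix "lc" already present; 3 new (p, g, q)
Total nodes = 8 + 6 + 8 + 2 + 7 + 6 + 6 + 5 + 6 + 4 + 4 + 3 = 65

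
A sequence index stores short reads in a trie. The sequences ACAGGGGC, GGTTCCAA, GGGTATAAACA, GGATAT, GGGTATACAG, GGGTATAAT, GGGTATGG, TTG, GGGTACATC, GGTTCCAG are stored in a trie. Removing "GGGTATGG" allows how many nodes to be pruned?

2

After clearing the end-marker at "GGGTATGG", prune upward until reaching a node still needed by another word.
The suffix "GG" (2 nodes) is used only by "GGGTATGG"; the node for "GGGTAT" still has the child "A", so pruning stops there.
Nodes removed: 2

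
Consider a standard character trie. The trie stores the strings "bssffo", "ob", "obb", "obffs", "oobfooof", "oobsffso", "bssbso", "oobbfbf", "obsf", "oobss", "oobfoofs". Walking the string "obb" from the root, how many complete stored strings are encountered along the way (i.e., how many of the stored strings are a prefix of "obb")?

Traverse "obb" character by character; count nodes along the way that are marked as word ends.
Prefixes of the query that are stored words: "ob", "obb"
Count: 2

2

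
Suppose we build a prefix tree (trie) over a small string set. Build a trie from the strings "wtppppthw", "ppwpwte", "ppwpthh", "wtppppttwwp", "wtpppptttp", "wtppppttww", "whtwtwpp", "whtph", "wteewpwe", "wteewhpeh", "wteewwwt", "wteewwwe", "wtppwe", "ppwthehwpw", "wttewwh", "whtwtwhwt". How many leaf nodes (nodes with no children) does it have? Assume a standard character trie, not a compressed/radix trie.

15

A leaf is a node with no children — equivalently, the end of a word that is not a proper prefix of any other stored word.
Those words: "ppwpthh", "ppwpwte", "ppwthehwpw", "whtph", "whtwtwhwt", "whtwtwpp", "wteewhpeh", "wteewpwe", "wteewwwe", "wteewwwt", "wtppppthw", "wtpppptttp", "wtppppttwwp", "wtppwe", "wttewwh"
Leaf count: 15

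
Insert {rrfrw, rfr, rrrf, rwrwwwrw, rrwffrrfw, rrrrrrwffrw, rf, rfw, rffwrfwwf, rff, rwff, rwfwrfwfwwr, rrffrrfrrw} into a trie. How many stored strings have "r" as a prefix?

13

Filter for entries beginning with "r":
Matches: "rf", "rff", "rffwrfwwf", "rfr", "rfw", "rrffrrfrrw", "rrfrw", "rrrf", "rrrrrrwffrw", "rrwffrrfw", "rwff", "rwfwrfwfwwr", "rwrwwwrw"
Count: 13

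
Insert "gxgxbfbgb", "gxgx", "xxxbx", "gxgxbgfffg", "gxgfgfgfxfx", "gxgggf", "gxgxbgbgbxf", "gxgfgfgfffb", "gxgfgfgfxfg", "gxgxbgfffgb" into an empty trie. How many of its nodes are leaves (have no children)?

8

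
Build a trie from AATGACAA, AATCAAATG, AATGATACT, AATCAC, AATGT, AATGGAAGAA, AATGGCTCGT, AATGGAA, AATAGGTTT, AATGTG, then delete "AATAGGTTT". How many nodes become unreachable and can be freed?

6

A node on "AATAGGTTT"'s path can go only if nothing else ends at it or branches off below it.
The suffix "AGGTTT" (6 nodes) is used only by "AATAGGTTT"; the node for "AAT" still has the child "G", so pruning stops there.
Nodes removed: 6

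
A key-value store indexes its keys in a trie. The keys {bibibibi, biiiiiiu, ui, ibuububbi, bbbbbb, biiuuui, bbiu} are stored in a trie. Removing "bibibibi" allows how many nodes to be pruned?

6

After clearing the end-marker at "bibibibi", prune upward until reaching a node still needed by another word.
The suffix "bibibi" (6 nodes) is used only by "bibibibi"; the node for "bi" still has the child "i", so pruning stops there.
Nodes removed: 6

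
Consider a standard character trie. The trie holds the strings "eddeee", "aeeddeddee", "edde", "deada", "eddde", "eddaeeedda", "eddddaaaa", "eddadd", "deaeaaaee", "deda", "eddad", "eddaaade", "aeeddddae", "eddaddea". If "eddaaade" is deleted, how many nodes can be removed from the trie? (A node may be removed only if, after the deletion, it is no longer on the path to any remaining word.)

4

After clearing the end-marker at "eddaaade", prune upward until reaching a node still needed by another word.
The suffix "aade" (4 nodes) is used only by "eddaaade"; the node for "edda" still has the child "e", so pruning stops there.
Nodes removed: 4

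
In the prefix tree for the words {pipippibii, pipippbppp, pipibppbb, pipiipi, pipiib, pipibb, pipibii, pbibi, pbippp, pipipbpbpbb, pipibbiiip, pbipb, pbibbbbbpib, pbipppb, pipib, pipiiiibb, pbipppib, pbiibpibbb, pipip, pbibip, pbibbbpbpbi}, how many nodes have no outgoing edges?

A leaf is a node with no children — equivalently, the end of a word that is not a proper prefix of any other stored word.
Those words: "pbibbbbbpib", "pbibbbpbpbi", "pbibip", "pbiibpibbb", "pbipb", "pbipppb", "pbipppib", "pipibbiiip", "pipibii", "pipibppbb", "pipiib", "pipiiiibb", "pipiipi", "pipipbpbpbb", "pipippbppp", "pipippibii"
Leaf count: 16

16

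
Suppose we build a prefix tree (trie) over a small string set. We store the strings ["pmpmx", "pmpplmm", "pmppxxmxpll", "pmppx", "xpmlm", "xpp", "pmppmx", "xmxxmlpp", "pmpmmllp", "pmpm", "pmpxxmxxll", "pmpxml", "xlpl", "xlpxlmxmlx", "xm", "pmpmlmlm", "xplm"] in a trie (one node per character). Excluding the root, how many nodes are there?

Count nodes per top-level branch (shared prefixes stored once):
  'p'-branch (pmpm, pmpmlmlm, pmpmmllp, pmpmx, pmpplmm, pmppmx, pmppx, pmppxxmxpll, pmpxml, pmpxxmxxll): 35 nodes
  'x'-branch (xlpl, xlpxlmxmlx, xm, xmxxmlpp, xplm, xpmlm, xpp): 25 nodes
Sum: 60

60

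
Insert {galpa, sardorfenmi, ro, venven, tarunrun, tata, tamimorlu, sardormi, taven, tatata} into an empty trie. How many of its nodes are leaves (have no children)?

9

A leaf is a node with no children — equivalently, the end of a word that is not a proper prefix of any other stored word.
Those words: "galpa", "ro", "sardorfenmi", "sardormi", "tamimorlu", "tarunrun", "tatata", "taven", "venven"
Leaf count: 9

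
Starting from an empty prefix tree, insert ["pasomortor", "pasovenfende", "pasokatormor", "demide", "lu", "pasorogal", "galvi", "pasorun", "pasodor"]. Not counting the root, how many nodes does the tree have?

For each word, the new-node count is its length minus the longest prefix already in the trie:
  "pasomortor" → 10 new (p, a, s, o, m, o, r, t, o, r)
  "pasovenfende" → prefix "paso" already present; 8 new (v, e, n, f, e, n, d, e)
  "pasokatormor" → prefix "paso" already present; 8 new (k, a, t, o, r, m, o, r)
  "demide" → 6 new (d, e, m, i, d, e)
  "lu" → 2 new (l, u)
  "pasorogal" → prefix "paso" already present; 5 new (r, o, g, a, l)
  "galvi" → 5 new (g, a, l, v, i)
  "pasorun" → prefix "pasor" already present; 2 new (u, n)
  "pasodor" → prefix "paso" already present; 3 new (d, o, r)
Total nodes = 10 + 8 + 8 + 6 + 2 + 5 + 5 + 2 + 3 = 49

49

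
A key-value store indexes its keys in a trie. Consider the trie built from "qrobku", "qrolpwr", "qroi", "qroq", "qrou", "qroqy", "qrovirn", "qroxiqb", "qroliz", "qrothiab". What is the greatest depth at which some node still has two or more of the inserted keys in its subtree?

4

Equivalently: take the maximum, over all pairs, of their longest common prefix length.
e.g. "qroliz" and "qrolpwr" share the prefix "qrol" of length 4; no pair shares a longer one.
Longest shared-prefix length: 4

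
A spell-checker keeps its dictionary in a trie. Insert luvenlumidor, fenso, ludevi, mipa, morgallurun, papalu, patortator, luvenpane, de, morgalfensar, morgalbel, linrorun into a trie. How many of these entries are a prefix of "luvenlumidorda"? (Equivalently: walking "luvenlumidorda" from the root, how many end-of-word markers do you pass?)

Check each prefix of "luvenlumidorda" against the stored set — each match is an end-marker on the path.
Prefixes of the query that are stored words: "luvenlumidor"
Count: 1

1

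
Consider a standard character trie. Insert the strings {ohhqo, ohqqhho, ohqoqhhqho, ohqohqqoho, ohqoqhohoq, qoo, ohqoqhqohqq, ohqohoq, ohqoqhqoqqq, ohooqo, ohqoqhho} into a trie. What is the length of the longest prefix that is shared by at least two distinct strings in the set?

8

The deepest shared node is where two words last agree before diverging.
e.g. "ohqoqhqohqq" and "ohqoqhqoqqq" share the prefix "ohqoqhqo" of length 8; no pair shares a longer one.
Longest shared-prefix length: 8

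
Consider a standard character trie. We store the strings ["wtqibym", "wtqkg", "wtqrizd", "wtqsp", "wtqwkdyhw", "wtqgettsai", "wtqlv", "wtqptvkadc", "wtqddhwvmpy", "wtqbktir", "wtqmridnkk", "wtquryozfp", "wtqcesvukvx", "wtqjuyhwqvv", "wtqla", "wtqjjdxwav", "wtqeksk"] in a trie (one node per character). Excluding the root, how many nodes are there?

Trace insertions, counting only characters that open a new branch:
  "wtqibym" → 7 new (w, t, q, i, b, y, m)
  "wtqkg" → prefix "wtq" already present; 2 new (k, g)
  "wtqrizd" → prefix "wtq" already present; 4 new (r, i, z, d)
  "wtqsp" → prefix "wtq" already present; 2 new (s, p)
  "wtqwkdyhw" → prefix "wtq" already present; 6 new (w, k, d, y, h, w)
  "wtqgettsai" → prefix "wtq" already present; 7 new (g, e, t, t, s, a, i)
  "wtqlv" → prefix "wtq" already present; 2 new (l, v)
  "wtqptvkadc" → prefix "wtq" already present; 7 new (p, t, v, k, a, d, c)
  "wtqddhwvmpy" → prefix "wtq" already present; 8 new (d, d, h, w, v, m, p, y)
  "wtqbktir" → prefix "wtq" already present; 5 new (b, k, t, i, r)
  "wtqmridnkk" → prefix "wtq" already present; 7 new (m, r, i, d, n, k, k)
  "wtquryozfp" → prefix "wtq" already present; 7 new (u, r, y, o, z, f, p)
  "wtqcesvukvx" → prefix "wtq" already present; 8 new (c, e, s, v, u, k, v, x)
  "wtqjuyhwqvv" → prefix "wtq" already present; 8 new (j, u, y, h, w, q, v, v)
  "wtqla" → prefix "wtql" already present; 1 new (a)
  "wtqjjdxwav" → prefix "wtqj" already present; 6 new (j, d, x, w, a, v)
  "wtqeksk" → prefix "wtq" already present; 4 new (e, k, s, k)
Total nodes = 7 + 2 + 4 + 2 + 6 + 7 + 2 + 7 + 8 + 5 + 7 + 7 + 8 + 8 + 1 + 6 + 4 = 91

91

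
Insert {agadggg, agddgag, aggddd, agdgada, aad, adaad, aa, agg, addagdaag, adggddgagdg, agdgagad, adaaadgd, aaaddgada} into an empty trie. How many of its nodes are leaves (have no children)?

11

A leaf is a node with no children — equivalently, the end of a word that is not a proper prefix of any other stored word.
Those words: "aaaddgada", "aad", "adaaadgd", "adaad", "addagdaag", "adggddgagdg", "agadggg", "agddgag", "agdgada", "agdgagad", "aggddd"
Leaf count: 11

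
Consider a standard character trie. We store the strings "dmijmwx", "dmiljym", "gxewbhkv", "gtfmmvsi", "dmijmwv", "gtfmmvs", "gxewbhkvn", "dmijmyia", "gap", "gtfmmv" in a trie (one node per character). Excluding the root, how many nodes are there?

Count nodes per top-level branch (shared prefixes stored once):
  'd'-branch (dmijmwv, dmijmwx, dmijmyia, dmiljym): 15 nodes
  'g'-branch (gap, gtfmmv, gtfmmvs, gtfmmvsi, gxewbhkv, gxewbhkvn): 18 nodes
Sum: 33

33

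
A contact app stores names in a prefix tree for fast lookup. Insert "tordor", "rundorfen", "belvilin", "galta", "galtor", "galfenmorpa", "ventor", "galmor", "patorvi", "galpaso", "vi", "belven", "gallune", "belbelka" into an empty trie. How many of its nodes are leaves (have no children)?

14

Leaves are exactly the stored words that no other stored word extends.
Those words: "belbelka", "belven", "belvilin", "galfenmorpa", "gallune", "galmor", "galpaso", "galta", "galtor", "patorvi", "rundorfen", "tordor", "ventor", "vi"
Leaf count: 14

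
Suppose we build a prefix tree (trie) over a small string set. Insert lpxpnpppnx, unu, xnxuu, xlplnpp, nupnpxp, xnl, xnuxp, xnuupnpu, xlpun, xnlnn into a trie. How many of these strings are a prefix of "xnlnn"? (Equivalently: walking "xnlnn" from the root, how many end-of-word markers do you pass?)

2

Check each prefix of "xnlnn" against the stored set — each match is an end-marker on the path.
Prefixes of the query that are stored words: "xnl", "xnlnn"
Count: 2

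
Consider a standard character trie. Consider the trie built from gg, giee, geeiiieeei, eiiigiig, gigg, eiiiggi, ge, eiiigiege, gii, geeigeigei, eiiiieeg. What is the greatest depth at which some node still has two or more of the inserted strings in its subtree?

6

Equivalently: take the maximum, over all pairs, of their longest common prefix length.
"eiiigiege" and "eiiigiig" agree on "eiiigi" (6 characters) before diverging; nothing deeper is shared.
Longest shared-prefix length: 6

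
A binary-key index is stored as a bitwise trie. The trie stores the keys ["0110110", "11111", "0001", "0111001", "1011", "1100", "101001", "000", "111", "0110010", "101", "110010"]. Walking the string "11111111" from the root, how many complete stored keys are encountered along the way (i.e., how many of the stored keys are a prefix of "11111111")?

2

Walk "11111111" from the root; an end-of-word marker is hit whenever a stored word is a prefix of "11111111".
Prefixes of the query that are stored words: "111", "11111"
Count: 2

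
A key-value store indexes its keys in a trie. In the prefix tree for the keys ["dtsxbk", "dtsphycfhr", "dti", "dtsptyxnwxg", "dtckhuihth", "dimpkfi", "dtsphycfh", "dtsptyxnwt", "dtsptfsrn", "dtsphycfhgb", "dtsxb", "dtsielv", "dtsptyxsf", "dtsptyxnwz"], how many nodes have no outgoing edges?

A leaf is a node with no children — equivalently, the end of a word that is not a proper prefix of any other stored word.
Those words: "dimpkfi", "dtckhuihth", "dti", "dtsielv", "dtsphycfhgb", "dtsphycfhr", "dtsptfsrn", "dtsptyxnwt", "dtsptyxnwxg", "dtsptyxnwz", "dtsptyxsf", "dtsxbk"
Leaf count: 12

12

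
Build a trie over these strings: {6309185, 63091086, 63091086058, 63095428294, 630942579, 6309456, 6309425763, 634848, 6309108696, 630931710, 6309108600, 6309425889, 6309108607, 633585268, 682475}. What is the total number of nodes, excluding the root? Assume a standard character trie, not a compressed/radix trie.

57

Trace insertions, counting only characters that open a new branch:
  "6309185" → 7 new (6, 3, 0, 9, 1, 8, 5)
  "63091086" → prefix "63091" already present; 3 new (0, 8, 6)
  "63091086058" → prefix "63091086" already present; 3 new (0, 5, 8)
  "63095428294" → prefix "6309" already present; 7 new (5, 4, 2, 8, 2, 9, 4)
  "630942579" → prefix "6309" already present; 5 new (4, 2, 5, 7, 9)
  "6309456" → prefix "63094" already present; 2 new (5, 6)
  "6309425763" → prefix "63094257" already present; 2 new (6, 3)
  "634848" → prefix "63" already present; 4 new (4, 8, 4, 8)
  "6309108696" → prefix "63091086" already present; 2 new (9, 6)
  "630931710" → prefix "6309" already present; 5 new (3, 1, 7, 1, 0)
  "6309108600" → prefix "630910860" already present; 1 new (0)
  "6309425889" → prefix "6309425" already present; 3 new (8, 8, 9)
  "6309108607" → prefix "630910860" already present; 1 new (7)
  "633585268" → prefix "63" already present; 7 new (3, 5, 8, 5, 2, 6, 8)
  "682475" → prefix "6" already present; 5 new (8, 2, 4, 7, 5)
Total nodes = 7 + 3 + 3 + 7 + 5 + 2 + 2 + 4 + 2 + 5 + 1 + 3 + 1 + 7 + 5 = 57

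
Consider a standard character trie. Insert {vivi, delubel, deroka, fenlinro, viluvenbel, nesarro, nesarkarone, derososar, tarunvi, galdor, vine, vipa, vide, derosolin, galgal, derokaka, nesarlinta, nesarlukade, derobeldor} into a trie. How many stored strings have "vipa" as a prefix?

Walk to "vipa"; the words in its subtree are exactly those with that prefix.
Words under "vipa": vipa
Count: 1

1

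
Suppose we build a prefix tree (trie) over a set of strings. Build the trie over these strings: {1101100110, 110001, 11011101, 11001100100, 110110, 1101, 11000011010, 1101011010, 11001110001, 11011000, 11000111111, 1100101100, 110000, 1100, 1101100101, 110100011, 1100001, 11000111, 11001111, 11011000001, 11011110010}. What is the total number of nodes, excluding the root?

66

Insert word by word; a character creates a node only if that edge doesn't already exist:
  "1101100110" → 10 new (1, 1, 0, 1, 1, 0, 0, 1, 1, 0)
  "110001" → prefix "110" already present; 3 new (0, 0, 1)
  "11011101" → prefix "11011" already present; 3 new (1, 0, 1)
  "11001100100" → prefix "1100" already present; 7 new (1, 1, 0, 0, 1, 0, 0)
  "110110" → prefix "110110" already present; 0 new (none)
  "1101" → prefix "1101" already present; 0 new (none)
  "11000011010" → prefix "11000" already present; 6 new (0, 1, 1, 0, 1, 0)
  "1101011010" → prefix "1101" already present; 6 new (0, 1, 1, 0, 1, 0)
  "11001110001" → prefix "110011" already present; 5 new (1, 0, 0, 0, 1)
  "11011000" → prefix "1101100" already present; 1 new (0)
  "11000111111" → prefix "110001" already present; 5 new (1, 1, 1, 1, 1)
  "1100101100" → prefix "11001" already present; 5 new (0, 1, 1, 0, 0)
  "110000" → prefix "110000" already present; 0 new (none)
  "1100" → prefix "1100" already present; 0 new (none)
  "1101100101" → prefix "11011001" already present; 2 new (0, 1)
  "110100011" → prefix "11010" already present; 4 new (0, 0, 1, 1)
  "1100001" → prefix "1100001" already present; 0 new (none)
  "11000111" → prefix "11000111" already present; 0 new (none)
  "11001111" → prefix "1100111" already present; 1 new (1)
  "11011000001" → prefix "11011000" already present; 3 new (0, 0, 1)
  "11011110010" → prefix "110111" already present; 5 new (1, 0, 0, 1, 0)
Total nodes = 10 + 3 + 3 + 7 + 0 + 0 + 6 + 6 + 5 + 1 + 5 + 5 + 0 + 0 + 2 + 4 + 0 + 0 + 1 + 3 + 5 = 66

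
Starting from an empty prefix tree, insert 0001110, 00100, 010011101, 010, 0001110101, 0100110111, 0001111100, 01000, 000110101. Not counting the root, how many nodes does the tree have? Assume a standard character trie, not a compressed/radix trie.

Trie structure (* marks end of a word):
(root)
└─ 0
   ├─ 0
   │  ├─ 0
   │  │  └─ 1
   │  │     └─ 1
   │  │        ├─ 0
   │  │        │  └─ 1
   │  │        │     └─ 0
   │  │        │        └─ 1 *
   │  │        └─ 1
   │  │           ├─ 0 *
   │  │           │  └─ 1
   │  │           │     └─ 0
   │  │           │        └─ 1 *
   │  │           └─ 1
   │  │              └─ 1
   │  │                 └─ 0
   │  │                    └─ 0 *
   │  └─ 1
   │     └─ 0
   │        └─ 0 *
   └─ 1
      └─ 0 *
         └─ 0
            ├─ 0 *
            └─ 1
               └─ 1
                  ├─ 0
                  │  └─ 1
                  │     └─ 1
                  │        └─ 1 *
                  └─ 1
                     └─ 0
                        └─ 1 *
Counting every labelled node above: 34.

34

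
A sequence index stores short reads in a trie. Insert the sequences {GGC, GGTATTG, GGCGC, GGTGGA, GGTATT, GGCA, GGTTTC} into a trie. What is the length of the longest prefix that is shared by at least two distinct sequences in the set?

6

The deepest shared node is where two words last agree before diverging.
e.g. "GGTATT" and "GGTATTG" share the prefix "GGTATT" of length 6; no pair shares a longer one.
Longest shared-prefix length: 6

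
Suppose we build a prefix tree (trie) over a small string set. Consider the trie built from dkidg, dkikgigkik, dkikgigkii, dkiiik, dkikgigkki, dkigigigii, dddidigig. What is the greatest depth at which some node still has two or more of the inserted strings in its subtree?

9

Equivalently: take the maximum, over all pairs, of their longest common prefix length.
e.g. "dkikgigkii" and "dkikgigkik" share the prefix "dkikgigki" of length 9; no pair shares a longer one.
Longest shared-prefix length: 9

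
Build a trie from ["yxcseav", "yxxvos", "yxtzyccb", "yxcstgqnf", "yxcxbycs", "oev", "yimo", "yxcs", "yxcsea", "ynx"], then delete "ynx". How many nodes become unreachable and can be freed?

2

A node on "ynx"'s path can go only if nothing else ends at it or branches off below it.
The suffix "nx" (2 nodes) is used only by "ynx"; the node for "y" still has the child "x", so pruning stops there.
Nodes removed: 2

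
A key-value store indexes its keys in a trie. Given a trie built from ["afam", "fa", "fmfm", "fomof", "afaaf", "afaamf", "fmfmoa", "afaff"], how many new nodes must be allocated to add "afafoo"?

"afaf" is already a path in the trie; the remaining "oo" must be added.
So 6 − 4 = 2 new nodes.

2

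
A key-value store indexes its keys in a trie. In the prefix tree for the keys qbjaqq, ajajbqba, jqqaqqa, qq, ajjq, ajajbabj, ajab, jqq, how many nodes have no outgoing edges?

7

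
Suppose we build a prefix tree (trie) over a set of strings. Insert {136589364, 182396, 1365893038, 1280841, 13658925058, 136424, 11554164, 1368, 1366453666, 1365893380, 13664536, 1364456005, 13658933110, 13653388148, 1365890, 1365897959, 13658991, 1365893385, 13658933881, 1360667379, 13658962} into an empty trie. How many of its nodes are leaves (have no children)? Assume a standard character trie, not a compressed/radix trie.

20

Leaves are exactly the stored words that no other stored word extends.
Those words: "11554164", "1280841", "1360667379", "136424", "1364456005", "13653388148", "1365890", "13658925058", "1365893038", "13658933110", "1365893380", "1365893385", "13658933881", "136589364", "13658962", "1365897959", "13658991", "1366453666", "1368", "182396"
Leaf count: 20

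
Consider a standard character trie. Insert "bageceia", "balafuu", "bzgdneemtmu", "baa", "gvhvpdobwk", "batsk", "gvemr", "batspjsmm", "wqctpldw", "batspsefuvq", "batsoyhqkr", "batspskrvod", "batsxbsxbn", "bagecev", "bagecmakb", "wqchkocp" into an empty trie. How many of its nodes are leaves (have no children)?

Leaves are exactly the stored words that no other stored word extends.
Those words: "baa", "bageceia", "bagecev", "bagecmakb", "balafuu", "batsk", "batsoyhqkr", "batspjsmm", "batspsefuvq", "batspskrvod", "batsxbsxbn", "bzgdneemtmu", "gvemr", "gvhvpdobwk", "wqchkocp", "wqctpldw"
Leaf count: 16

16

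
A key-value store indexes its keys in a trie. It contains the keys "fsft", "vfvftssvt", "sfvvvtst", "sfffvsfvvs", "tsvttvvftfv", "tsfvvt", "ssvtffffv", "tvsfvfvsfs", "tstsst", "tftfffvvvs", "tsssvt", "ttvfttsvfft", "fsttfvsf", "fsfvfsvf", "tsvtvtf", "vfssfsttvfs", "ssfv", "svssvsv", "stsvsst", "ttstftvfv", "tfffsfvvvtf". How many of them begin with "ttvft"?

Walk to "ttvft"; the words in its subtree are exactly those with that prefix.
Words under "ttvft": ttvfttsvfft
Count: 1

1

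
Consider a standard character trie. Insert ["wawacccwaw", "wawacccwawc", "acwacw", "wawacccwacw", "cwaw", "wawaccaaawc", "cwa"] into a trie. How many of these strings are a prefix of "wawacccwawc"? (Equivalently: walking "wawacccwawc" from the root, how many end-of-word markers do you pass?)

2

Check each prefix of "wawacccwawc" against the stored set — each match is an end-marker on the path.
Prefixes of the query that are stored words: "wawacccwaw", "wawacccwawc"
Count: 2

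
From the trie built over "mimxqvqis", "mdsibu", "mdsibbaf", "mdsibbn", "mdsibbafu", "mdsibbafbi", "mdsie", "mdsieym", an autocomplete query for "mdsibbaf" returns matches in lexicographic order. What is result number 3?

mdsibbafu

Filter for "mdsibbaf…" and sort: "mdsibbaf", "mdsibbafbi", "mdsibbafu"
The 3rd is mdsibbafu.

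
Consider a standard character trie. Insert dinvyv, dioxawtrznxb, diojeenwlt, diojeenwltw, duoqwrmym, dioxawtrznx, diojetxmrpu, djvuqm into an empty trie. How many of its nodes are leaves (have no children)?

Leaves are exactly the stored words that no other stored word extends.
Those words: "dinvyv", "diojeenwltw", "diojetxmrpu", "dioxawtrznxb", "djvuqm", "duoqwrmym"
Leaf count: 6

6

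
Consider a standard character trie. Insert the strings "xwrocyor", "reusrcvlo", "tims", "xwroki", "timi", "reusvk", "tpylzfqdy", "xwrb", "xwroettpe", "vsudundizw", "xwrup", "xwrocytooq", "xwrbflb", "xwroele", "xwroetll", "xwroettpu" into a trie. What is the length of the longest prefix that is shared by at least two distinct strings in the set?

Look for the deepest trie node that still has at least two words in its subtree.
e.g. "xwroettpe" and "xwroettpu" share the prefix "xwroettp" of length 8; no pair shares a longer one.
Longest shared-prefix length: 8

8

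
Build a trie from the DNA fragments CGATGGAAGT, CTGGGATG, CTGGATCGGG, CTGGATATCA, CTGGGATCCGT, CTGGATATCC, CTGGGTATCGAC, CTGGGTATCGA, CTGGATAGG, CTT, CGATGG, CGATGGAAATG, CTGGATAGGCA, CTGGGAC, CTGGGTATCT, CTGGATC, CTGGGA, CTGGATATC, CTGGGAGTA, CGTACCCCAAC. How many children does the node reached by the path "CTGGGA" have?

The children of the "CTGGGA" node are the distinct next characters among strings starting with "CTGGGA".
Distinct next characters after "CTGGGA": C, G, T.
That node has 3 child edges.

3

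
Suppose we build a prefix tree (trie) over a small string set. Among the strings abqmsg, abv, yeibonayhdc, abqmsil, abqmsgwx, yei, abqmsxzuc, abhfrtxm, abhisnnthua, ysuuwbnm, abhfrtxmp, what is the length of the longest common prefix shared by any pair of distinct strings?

Equivalently: take the maximum, over all pairs, of their longest common prefix length.
e.g. "abhfrtxm" and "abhfrtxmp" share the prefix "abhfrtxm" of length 8; no pair shares a longer one.
Longest shared-prefix length: 8

8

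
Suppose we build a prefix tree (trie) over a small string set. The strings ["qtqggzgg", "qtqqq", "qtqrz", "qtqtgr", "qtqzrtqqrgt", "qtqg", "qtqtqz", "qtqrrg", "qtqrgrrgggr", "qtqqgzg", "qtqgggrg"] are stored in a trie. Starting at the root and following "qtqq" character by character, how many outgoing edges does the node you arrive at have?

2

The children of the "qtqq" node are the distinct next characters among strings starting with "qtqq".
Distinct next characters after "qtqq": g, q.
That node has 2 child edges.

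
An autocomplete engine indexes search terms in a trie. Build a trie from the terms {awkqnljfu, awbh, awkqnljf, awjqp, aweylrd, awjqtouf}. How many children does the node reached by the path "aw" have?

Walk "aw" from the root, arriving at one node.
Distinct next characters after "aw": b, e, j, k.
That node has 4 child edges.

4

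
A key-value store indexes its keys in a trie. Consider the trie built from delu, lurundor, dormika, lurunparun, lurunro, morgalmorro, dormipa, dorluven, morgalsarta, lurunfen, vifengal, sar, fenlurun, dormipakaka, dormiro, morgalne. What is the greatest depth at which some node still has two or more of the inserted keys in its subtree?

Equivalently: take the maximum, over all pairs, of their longest common prefix length.
e.g. "dormipa" and "dormipakaka" share the prefix "dormipa" of length 7; no pair shares a longer one.
Longest shared-prefix length: 7

7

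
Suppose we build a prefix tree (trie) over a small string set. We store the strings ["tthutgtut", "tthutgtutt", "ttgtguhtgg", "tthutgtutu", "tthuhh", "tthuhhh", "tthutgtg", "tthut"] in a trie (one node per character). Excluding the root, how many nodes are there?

23

Count nodes per top-level branch (shared prefixes stored once):
  't'-branch (ttgtguhtgg, tthuhh, tthuhhh, tthut, tthutgtg, tthutgtut, tthutgtutt, tthutgtutu): 23 nodes
Sum: 23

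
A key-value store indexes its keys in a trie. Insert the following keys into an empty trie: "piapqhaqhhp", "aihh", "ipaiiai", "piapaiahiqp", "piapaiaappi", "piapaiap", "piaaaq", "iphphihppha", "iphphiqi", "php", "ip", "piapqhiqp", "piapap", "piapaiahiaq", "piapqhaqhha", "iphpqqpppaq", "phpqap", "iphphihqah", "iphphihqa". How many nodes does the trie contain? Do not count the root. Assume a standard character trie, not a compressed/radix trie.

Trace insertions, counting only characters that open a new branch:
  "piapqhaqhhp" → 11 new (p, i, a, p, q, h, a, q, h, h, p)
  "aihh" → 4 new (a, i, h, h)
  "ipaiiai" → 7 new (i, p, a, i, i, a, i)
  "piapaiahiqp" → prefix "piap" already present; 7 new (a, i, a, h, i, q, p)
  "piapaiaappi" → prefix "piapaia" already present; 4 new (a, p, p, i)
  "piapaiap" → prefix "piapaia" already present; 1 new (p)
  "piaaaq" → prefix "pia" already present; 3 new (a, a, q)
  "iphphihppha" → prefix "ip" already present; 9 new (h, p, h, i, h, p, p, h, a)
  "iphphiqi" → prefix "iphphi" already present; 2 new (q, i)
  "php" → prefix "p" already present; 2 new (h, p)
  "ip" → prefix "ip" already present; 0 new (none)
  "piapqhiqp" → prefix "piapqh" already present; 3 new (i, q, p)
  "piapap" → prefix "piapa" already present; 1 new (p)
  "piapaiahiaq" → prefix "piapaiahi" already present; 2 new (a, q)
  "piapqhaqhha" → prefix "piapqhaqhh" already present; 1 new (a)
  "iphpqqpppaq" → prefix "iphp" already present; 7 new (q, q, p, p, p, a, q)
  "phpqap" → prefix "php" already present; 3 new (q, a, p)
  "iphphihqah" → prefix "iphphih" already present; 3 new (q, a, h)
  "iphphihqa" → prefix "iphphihqa" already present; 0 new (none)
Total nodes = 11 + 4 + 7 + 7 + 4 + 1 + 3 + 9 + 2 + 2 + 0 + 3 + 1 + 2 + 1 + 7 + 3 + 3 + 0 = 70

70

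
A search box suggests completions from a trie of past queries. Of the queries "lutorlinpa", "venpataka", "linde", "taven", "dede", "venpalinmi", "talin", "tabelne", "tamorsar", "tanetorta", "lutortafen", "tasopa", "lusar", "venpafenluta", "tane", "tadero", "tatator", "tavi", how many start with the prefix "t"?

10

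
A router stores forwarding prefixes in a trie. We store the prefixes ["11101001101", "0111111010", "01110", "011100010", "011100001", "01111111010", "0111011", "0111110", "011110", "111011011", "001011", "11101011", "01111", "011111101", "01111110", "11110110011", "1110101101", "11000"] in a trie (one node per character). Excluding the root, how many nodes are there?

Trace insertions, counting only characters that open a new branch:
  "11101001101" → 11 new (1, 1, 1, 0, 1, 0, 0, 1, 1, 0, 1)
  "0111111010" → 10 new (0, 1, 1, 1, 1, 1, 1, 0, 1, 0)
  "01110" → prefix "0111" already present; 1 new (0)
  "011100010" → prefix "01110" already present; 4 new (0, 0, 1, 0)
  "011100001" → prefix "0111000" already present; 2 new (0, 1)
  "01111111010" → prefix "0111111" already present; 4 new (1, 0, 1, 0)
  "0111011" → prefix "01110" already present; 2 new (1, 1)
  "0111110" → prefix "011111" already present; 1 new (0)
  "011110" → prefix "01111" already present; 1 new (0)
  "111011011" → prefix "11101" already present; 4 new (1, 0, 1, 1)
  "001011" → prefix "0" already present; 5 new (0, 1, 0, 1, 1)
  "11101011" → prefix "111010" already present; 2 new (1, 1)
  "01111" → prefix "01111" already present; 0 new (none)
  "011111101" → prefix "011111101" already present; 0 new (none)
  "01111110" → prefix "01111110" already present; 0 new (none)
  "11110110011" → prefix "111" already present; 8 new (1, 0, 1, 1, 0, 0, 1, 1)
  "1110101101" → prefix "11101011" already present; 2 new (0, 1)
  "11000" → prefix "11" already present; 3 new (0, 0, 0)
Total nodes = 11 + 10 + 1 + 4 + 2 + 4 + 2 + 1 + 1 + 4 + 5 + 2 + 0 + 0 + 0 + 8 + 2 + 3 = 60

60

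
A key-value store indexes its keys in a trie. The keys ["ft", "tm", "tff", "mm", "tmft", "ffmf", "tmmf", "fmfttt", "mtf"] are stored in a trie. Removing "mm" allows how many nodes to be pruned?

1

After clearing the end-marker at "mm", prune upward until reaching a node still needed by another word.
The suffix "m" (1 node) is used only by "mm"; the node for "m" still has the child "t", so pruning stops there.
Nodes removed: 1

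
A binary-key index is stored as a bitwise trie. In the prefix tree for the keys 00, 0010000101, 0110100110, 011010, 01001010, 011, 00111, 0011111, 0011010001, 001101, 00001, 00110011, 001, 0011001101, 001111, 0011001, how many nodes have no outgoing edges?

Leaves are exactly the stored words that no other stored word extends.
Those words: "00001", "0010000101", "0011001101", "0011010001", "0011111", "01001010", "0110100110"
Leaf count: 7

7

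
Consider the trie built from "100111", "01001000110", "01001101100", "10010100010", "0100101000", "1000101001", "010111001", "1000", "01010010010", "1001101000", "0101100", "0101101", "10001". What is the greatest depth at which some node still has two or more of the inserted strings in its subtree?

The deepest shared node is where two words last agree before diverging.
e.g. "01001000110" and "0100101000" share the prefix "010010" of length 6; no pair shares a longer one.
Longest shared-prefix length: 6

6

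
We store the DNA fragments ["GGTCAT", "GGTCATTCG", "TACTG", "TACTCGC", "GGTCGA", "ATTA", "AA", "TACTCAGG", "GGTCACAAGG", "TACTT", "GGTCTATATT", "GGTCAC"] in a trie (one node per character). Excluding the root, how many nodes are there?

39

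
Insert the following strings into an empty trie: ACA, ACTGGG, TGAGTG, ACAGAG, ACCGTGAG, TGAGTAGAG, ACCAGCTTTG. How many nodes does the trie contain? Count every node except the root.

Trie structure (* marks end of a word):
(root)
├─ A
│  └─ C
│     ├─ A *
│     │  └─ G
│     │     └─ A
│     │        └─ G *
│     ├─ C
│     │  ├─ A
│     │  │  └─ G
│     │  │     └─ C
│     │  │        └─ T
│     │  │           └─ T
│     │  │              └─ T
│     │  │                 └─ G *
│     │  └─ G
│     │     └─ T
│     │        └─ G
│     │           └─ A
│     │              └─ G *
│     └─ T
│        └─ G
│           └─ G
│              └─ G *
└─ T
   └─ G
      └─ A
         └─ G
            └─ T
               ├─ A
               │  └─ G
               │     └─ A
               │        └─ G *
               └─ G *
Counting every labelled node above: 33.

33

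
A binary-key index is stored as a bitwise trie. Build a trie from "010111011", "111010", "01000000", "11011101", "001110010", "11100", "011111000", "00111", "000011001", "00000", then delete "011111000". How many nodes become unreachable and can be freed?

7

After clearing the end-marker at "011111000", prune upward until reaching a node still needed by another word.
The suffix "1111000" (7 nodes) is used only by "011111000"; the node for "01" still has the child "0", so pruning stops there.
Nodes removed: 7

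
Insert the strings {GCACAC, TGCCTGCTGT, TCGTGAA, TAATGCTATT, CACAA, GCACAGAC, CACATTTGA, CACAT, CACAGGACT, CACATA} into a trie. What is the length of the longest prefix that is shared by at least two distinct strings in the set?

5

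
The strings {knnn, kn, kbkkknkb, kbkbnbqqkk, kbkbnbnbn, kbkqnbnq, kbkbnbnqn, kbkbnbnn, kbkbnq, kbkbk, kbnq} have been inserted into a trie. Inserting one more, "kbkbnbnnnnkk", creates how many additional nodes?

4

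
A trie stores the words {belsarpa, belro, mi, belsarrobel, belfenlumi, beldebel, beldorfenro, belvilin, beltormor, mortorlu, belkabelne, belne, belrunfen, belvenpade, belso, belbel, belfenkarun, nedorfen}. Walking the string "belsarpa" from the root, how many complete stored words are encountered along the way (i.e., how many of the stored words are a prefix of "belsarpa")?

1

Walk "belsarpa" from the root; an end-of-word marker is hit whenever a stored word is a prefix of "belsarpa".
Prefixes of the query that are stored words: "belsarpa"
Count: 1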